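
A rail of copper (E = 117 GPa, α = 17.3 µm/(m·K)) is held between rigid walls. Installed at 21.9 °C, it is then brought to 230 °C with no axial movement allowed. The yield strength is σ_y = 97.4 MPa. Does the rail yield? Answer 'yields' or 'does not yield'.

ΔT = 208.1 K. Constrained thermal stress σ = E·α·ΔT = 117.0×10³ MPa × 17.3×10⁻⁶ × 208.1 = 421 MPa (compressive).
Compare to σ_y = 97.4 MPa: σ ≥ σ_y, so it yields.

yields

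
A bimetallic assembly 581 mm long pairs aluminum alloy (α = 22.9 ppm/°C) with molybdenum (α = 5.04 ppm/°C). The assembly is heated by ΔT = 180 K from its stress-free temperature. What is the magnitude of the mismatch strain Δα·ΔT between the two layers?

Δα = |22.9 − 5.04|×10⁻⁶/K = 17.9×10⁻⁶/K.
Mismatch strain = Δα·ΔT = 17.9×10⁻⁶ × 180.0 = 3.21×10⁻³.

3.21×10⁻³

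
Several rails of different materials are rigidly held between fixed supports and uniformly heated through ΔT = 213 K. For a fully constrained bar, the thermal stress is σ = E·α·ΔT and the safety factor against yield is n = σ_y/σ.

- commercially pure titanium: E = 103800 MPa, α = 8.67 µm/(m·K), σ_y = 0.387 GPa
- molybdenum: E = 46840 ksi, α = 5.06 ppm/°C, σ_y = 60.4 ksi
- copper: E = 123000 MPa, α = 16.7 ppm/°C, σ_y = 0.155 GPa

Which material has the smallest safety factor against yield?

copper

Converting E to GPa, α to ×10⁻⁶/K, σ_y to MPa, then σ and n for each:
  commercially pure titanium: E = 103.8, α = 8.67, σ_y = 387.0 → σ = 192 MPa, n = 2.02
  molybdenum: E = 323.0, α = 5.06, σ_y = 416.4 → σ = 348 MPa, n = 1.20
  copper: E = 123.0, α = 16.7, σ_y = 155.0 → σ = 438 MPa, n = 0.354
Copper has the lowest safety factor, n = 0.354.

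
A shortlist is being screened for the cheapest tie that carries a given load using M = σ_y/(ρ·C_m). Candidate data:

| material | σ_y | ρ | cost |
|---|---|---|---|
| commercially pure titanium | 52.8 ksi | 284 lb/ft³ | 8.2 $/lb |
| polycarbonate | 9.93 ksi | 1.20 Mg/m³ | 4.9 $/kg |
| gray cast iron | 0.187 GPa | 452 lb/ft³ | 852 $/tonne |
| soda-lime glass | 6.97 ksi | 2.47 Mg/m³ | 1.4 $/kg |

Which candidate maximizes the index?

After converting to SI:
  commercially pure titanium: σ_y = 364.0 MPa, ρ = 4549 kg/m³, cost = 18.08 $/kg
  polycarbonate: σ_y = 68.46 MPa, ρ = 1200 kg/m³, cost = 4.900 $/kg
  gray cast iron: σ_y = 187.0 MPa, ρ = 7240 kg/m³, cost = 0.8520 $/kg
  soda-lime glass: σ_y = 48.06 MPa, ρ = 2470 kg/m³, cost = 1.400 $/kg
  gray cast iron: M = 30.3 kN·m per $
  soda-lime glass: M = 13.9 kN·m per $
  polycarbonate: M = 11.6 kN·m per $
  commercially pure titanium: M = 4.43 kN·m per $
The maximum is for gray cast iron.

gray cast iron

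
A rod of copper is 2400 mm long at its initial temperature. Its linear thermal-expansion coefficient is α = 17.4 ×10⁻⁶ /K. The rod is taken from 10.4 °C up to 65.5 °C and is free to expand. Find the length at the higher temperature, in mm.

ΔT = 65.5 − 10.4 = 55.10 K.
ΔL = α·L₀·ΔT = 17.4×10⁻⁶ × 2400 mm × 55.10 K = 2.30 mm.
L = L₀ + ΔL = 2400 + 2.30 = 2402.3 mm.

2402.3 mm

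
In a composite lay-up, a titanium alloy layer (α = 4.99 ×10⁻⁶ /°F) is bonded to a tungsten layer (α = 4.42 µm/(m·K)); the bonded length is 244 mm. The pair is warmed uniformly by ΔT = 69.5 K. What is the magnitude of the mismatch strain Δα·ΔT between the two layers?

titanium alloy: α = 4.99×10⁻⁶/°F × 9/5 = 8.98×10⁻⁶/K.
Δα = |8.98 − 4.42|×10⁻⁶/K = 4.56×10⁻⁶/K.
Mismatch strain = Δα·ΔT = 4.56×10⁻⁶ × 69.5 = 3.17×10⁻⁴.

3.17×10⁻⁴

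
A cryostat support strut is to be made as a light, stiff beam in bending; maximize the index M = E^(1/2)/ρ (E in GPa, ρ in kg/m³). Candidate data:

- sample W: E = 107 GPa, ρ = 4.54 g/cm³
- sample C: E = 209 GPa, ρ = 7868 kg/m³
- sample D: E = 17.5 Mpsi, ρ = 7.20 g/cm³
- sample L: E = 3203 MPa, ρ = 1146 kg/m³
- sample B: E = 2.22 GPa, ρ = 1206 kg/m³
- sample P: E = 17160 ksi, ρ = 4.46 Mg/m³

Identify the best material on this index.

Convert each candidate to consistent units, then evaluate M:
  sample W: E = 107.0 GPa, ρ = 4540 kg/m³
  sample C: E = 209.0 GPa, ρ = 7868 kg/m³
  sample D: E = 120.7 GPa, ρ = 7200 kg/m³
  sample L: E = 3.203 GPa, ρ = 1146 kg/m³
  sample B: E = 2.220 GPa, ρ = 1206 kg/m³
  sample P: E = 118.3 GPa, ρ = 4460 kg/m³
  sample P: M = 2.44×10⁻³
  sample W: M = 2.28×10⁻³
  sample C: M = 1.84×10⁻³
  sample L: M = 1.56×10⁻³
  sample D: M = 1.53×10⁻³
  sample B: M = 1.24×10⁻³
Sample P ranks first.

sample P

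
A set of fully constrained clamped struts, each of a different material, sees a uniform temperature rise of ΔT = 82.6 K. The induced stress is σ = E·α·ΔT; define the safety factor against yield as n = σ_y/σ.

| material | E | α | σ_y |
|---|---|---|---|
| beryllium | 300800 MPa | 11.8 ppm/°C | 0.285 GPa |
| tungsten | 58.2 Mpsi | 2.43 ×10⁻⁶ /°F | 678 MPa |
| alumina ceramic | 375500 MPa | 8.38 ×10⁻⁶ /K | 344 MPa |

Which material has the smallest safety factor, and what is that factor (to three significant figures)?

beryllium, n = 0.972

Per material, after unit conversion:
  beryllium: E = 300.8, α = 11.8, σ_y = 285.0 → σ = 293 MPa, n = 0.972
  tungsten: E = 401.3, α = 4.37, σ_y = 678.0 → σ = 145 MPa, n = 4.68
  alumina ceramic: E = 375.5, α = 8.38, σ_y = 344.0 → σ = 260 MPa, n = 1.32
The minimum is beryllium at n = 0.972.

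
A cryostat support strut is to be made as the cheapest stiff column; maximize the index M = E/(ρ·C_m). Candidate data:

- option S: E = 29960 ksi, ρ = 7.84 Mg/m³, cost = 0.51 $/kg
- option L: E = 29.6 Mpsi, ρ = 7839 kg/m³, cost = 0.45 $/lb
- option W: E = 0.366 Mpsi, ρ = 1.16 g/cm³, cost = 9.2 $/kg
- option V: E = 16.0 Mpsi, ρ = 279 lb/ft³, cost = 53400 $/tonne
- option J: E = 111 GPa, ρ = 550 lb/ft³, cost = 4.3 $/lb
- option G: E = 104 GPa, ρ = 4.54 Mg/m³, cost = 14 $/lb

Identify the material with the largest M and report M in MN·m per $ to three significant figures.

In SI units:
  option S: E = 206.6 GPa, ρ = 7840 kg/m³, cost = 0.5100 $/kg
  option L: E = 204.1 GPa, ρ = 7839 kg/m³, cost = 0.9921 $/kg
  option W: E = 2.523 GPa, ρ = 1160 kg/m³, cost = 9.200 $/kg
  option V: E = 110.3 GPa, ρ = 4469 kg/m³, cost = 53.40 $/kg
  option J: E = 111.0 GPa, ρ = 8810 kg/m³, cost = 9.480 $/kg
  option G: E = 104.0 GPa, ρ = 4540 kg/m³, cost = 30.86 $/kg
  option S: M = 51.7 MN·m per $
  option L: M = 26.2 MN·m per $
  option J: M = 1.33 MN·m per $
  option G: M = 0.742 MN·m per $
  option V: M = 0.462 MN·m per $
  option W: M = 0.236 MN·m per $
Option S ranks first.

option S, M = 51.7 MN·m per $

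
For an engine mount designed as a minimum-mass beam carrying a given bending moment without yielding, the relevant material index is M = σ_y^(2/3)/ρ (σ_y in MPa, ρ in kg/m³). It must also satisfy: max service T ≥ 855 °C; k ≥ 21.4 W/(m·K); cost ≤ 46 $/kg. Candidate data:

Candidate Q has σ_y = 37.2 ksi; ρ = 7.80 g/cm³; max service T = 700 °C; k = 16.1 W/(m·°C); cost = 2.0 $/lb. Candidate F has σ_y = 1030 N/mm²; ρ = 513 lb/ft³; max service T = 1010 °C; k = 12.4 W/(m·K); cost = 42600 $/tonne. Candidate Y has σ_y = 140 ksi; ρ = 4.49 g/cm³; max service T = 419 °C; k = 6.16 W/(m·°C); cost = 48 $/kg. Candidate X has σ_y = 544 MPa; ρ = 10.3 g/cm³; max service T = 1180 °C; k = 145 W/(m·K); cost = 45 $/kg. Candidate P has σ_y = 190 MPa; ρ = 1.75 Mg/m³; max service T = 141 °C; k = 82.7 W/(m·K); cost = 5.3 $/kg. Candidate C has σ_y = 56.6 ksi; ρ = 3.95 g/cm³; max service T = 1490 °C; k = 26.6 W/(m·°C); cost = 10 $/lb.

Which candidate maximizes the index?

Screen on constraints: max service T ≥ 855 °C; k ≥ 21.4 W/(m·K); cost ≤ 46 $/kg. Survivors: candidate X, candidate C.
Putting every candidate on a common basis:
  candidate X: σ_y = 544.0 MPa, ρ = 10300 kg/m³
  candidate C: σ_y = 390.2 MPa, ρ = 3950 kg/m³
  candidate C: M = 13.5×10⁻³
  candidate X: M = 6.47×10⁻³
Candidate C has the largest M.

candidate C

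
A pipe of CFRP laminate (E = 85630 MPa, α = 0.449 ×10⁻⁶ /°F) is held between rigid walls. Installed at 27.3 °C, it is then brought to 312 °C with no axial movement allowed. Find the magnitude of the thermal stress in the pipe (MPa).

E = 85630 MPa = 85.63 GPa.
α = 0.449×10⁻⁶/°F × 9/5 = 0.808×10⁻⁶/K.
ΔT = 284.7 K. Constrained thermal stress σ = E·α·ΔT = 85.63×10³ MPa × 0.808×10⁻⁶ × 284.7 = 19.7 MPa (compressive).

19.7 MPa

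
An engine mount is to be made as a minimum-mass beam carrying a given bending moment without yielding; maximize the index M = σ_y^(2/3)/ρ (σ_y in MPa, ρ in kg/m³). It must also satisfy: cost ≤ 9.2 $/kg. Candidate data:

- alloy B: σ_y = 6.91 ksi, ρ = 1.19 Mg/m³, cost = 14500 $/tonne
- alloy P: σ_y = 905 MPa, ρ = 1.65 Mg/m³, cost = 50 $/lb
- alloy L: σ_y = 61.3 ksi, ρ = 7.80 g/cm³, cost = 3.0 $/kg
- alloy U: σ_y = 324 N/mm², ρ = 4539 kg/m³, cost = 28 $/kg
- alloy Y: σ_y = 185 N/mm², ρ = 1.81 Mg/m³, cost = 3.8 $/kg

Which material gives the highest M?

Screen on constraints: cost ≤ 9.2 $/kg. Survivors: alloy L, alloy Y.
Convert each candidate to consistent units, then evaluate M:
  alloy L: σ_y = 422.6 MPa, ρ = 7800 kg/m³
  alloy Y: σ_y = 185.0 MPa, ρ = 1810 kg/m³
  alloy Y: M = 17.9×10⁻³
  alloy L: M = 7.22×10⁻³
Alloy Y has the largest M.

alloy Y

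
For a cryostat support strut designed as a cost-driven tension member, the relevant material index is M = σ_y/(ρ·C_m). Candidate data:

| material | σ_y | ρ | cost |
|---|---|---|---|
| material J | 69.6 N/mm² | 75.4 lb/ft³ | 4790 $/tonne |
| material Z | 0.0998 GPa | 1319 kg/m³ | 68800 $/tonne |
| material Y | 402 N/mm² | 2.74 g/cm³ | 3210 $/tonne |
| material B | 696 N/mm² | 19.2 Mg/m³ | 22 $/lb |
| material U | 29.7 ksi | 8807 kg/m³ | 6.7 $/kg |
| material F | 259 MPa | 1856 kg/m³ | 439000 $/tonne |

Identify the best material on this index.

material Y

Normalizing units and computing the index:
  material J: σ_y = 69.60 MPa, ρ = 1208 kg/m³, cost = 4.790 $/kg
  material Z: σ_y = 99.80 MPa, ρ = 1319 kg/m³, cost = 68.80 $/kg
  material Y: σ_y = 402.0 MPa, ρ = 2740 kg/m³, cost = 3.210 $/kg
  material B: σ_y = 696.0 MPa, ρ = 19200 kg/m³, cost = 48.50 $/kg
  material U: σ_y = 204.8 MPa, ρ = 8807 kg/m³, cost = 6.700 $/kg
  material F: σ_y = 259.0 MPa, ρ = 1856 kg/m³, cost = 439.0 $/kg
  material Y: M = 45.7 kN·m per $
  material J: M = 12.0 kN·m per $
  material U: M = 3.47 kN·m per $
  material Z: M = 1.10 kN·m per $
  material B: M = 0.747 kN·m per $
  material F: M = 0.318 kN·m per $
The maximum is for material Y.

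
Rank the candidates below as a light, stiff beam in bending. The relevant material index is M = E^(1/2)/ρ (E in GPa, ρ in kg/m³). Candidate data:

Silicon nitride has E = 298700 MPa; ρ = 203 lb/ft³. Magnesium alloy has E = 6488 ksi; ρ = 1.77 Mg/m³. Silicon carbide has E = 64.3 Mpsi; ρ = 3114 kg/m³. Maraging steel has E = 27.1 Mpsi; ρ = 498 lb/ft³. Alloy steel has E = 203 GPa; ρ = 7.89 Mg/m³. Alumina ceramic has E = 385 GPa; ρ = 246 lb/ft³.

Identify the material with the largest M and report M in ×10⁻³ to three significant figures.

Putting every candidate on a common basis:
  silicon nitride: E = 298.7 GPa, ρ = 3252 kg/m³
  magnesium alloy: E = 44.73 GPa, ρ = 1770 kg/m³
  silicon carbide: E = 443.3 GPa, ρ = 3114 kg/m³
  maraging steel: E = 186.8 GPa, ρ = 7977 kg/m³
  alloy steel: E = 203.0 GPa, ρ = 7890 kg/m³
  alumina ceramic: E = 385.0 GPa, ρ = 3941 kg/m³
  silicon carbide: M = 6.76×10⁻³
  silicon nitride: M = 5.31×10⁻³
  alumina ceramic: M = 4.98×10⁻³
  magnesium alloy: M = 3.78×10⁻³
  alloy steel: M = 1.81×10⁻³
  maraging steel: M = 1.71×10⁻³
Silicon carbide ranks first.

silicon carbide, M = 6.76×10⁻³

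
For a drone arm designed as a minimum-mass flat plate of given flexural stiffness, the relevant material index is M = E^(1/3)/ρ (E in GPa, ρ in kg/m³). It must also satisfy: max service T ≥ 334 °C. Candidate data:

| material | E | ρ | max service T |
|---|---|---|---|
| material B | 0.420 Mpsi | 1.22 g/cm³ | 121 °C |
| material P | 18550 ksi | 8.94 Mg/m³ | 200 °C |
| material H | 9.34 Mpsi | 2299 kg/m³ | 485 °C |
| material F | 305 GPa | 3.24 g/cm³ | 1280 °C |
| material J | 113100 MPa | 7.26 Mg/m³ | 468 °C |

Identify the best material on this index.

Screen on constraints: max service T ≥ 334 °C. Survivors: material H, material F, material J.
After converting to SI:
  material H: E = 64.40 GPa, ρ = 2299 kg/m³
  material F: E = 305.0 GPa, ρ = 3240 kg/m³
  material J: E = 113.1 GPa, ρ = 7260 kg/m³
  material F: M = 2.08×10⁻³
  material H: M = 1.74×10⁻³
  material J: M = 0.666×10⁻³
The maximum is for material F.

material F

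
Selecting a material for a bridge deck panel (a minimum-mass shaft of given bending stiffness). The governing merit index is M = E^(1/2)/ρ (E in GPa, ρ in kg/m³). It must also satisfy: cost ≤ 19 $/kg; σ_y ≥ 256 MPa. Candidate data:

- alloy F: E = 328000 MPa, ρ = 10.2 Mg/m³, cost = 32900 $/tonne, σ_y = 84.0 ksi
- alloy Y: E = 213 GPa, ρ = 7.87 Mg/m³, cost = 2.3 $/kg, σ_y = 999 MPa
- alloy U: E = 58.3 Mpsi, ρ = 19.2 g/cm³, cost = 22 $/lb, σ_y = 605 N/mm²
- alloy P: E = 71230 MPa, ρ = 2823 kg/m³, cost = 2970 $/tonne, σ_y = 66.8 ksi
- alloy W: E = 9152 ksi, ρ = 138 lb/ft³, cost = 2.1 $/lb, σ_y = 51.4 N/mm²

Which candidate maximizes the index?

Screen on constraints: cost ≤ 19 $/kg; σ_y ≥ 256 MPa. Survivors: alloy Y, alloy P.
Normalizing units and computing the index:
  alloy Y: E = 213.0 GPa, ρ = 7870 kg/m³
  alloy P: E = 71.23 GPa, ρ = 2823 kg/m³
  alloy P: M = 2.99×10⁻³
  alloy Y: M = 1.85×10⁻³
The maximum is for alloy P.

alloy P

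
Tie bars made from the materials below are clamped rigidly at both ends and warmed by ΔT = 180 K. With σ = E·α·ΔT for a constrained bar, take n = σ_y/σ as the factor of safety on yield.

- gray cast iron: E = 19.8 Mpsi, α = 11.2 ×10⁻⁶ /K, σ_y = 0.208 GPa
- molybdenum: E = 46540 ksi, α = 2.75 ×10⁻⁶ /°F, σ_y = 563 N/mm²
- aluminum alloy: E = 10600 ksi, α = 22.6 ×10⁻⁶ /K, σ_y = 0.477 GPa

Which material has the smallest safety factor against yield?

gray cast iron

In consistent units (E in GPa, α in ×10⁻⁶/K, σ_y in MPa):
  gray cast iron: E = 136.5, α = 11.2, σ_y = 208.0 → σ = 275 MPa, n = 0.756
  molybdenum: E = 320.9, α = 4.95, σ_y = 563.0 → σ = 286 MPa, n = 1.97
  aluminum alloy: E = 73.08, α = 22.6, σ_y = 477.0 → σ = 297 MPa, n = 1.60
Smallest n: gray cast iron with n = 0.756.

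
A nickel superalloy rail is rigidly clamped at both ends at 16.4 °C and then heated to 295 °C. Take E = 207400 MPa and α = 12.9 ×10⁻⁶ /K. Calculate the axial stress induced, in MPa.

E = 207400 MPa = 207.4 GPa.
ΔT = 278.6 K. Constrained thermal stress σ = E·α·ΔT = 207.4×10³ MPa × 12.9×10⁻⁶ × 278.6 = 745 MPa (compressive).

745 MPa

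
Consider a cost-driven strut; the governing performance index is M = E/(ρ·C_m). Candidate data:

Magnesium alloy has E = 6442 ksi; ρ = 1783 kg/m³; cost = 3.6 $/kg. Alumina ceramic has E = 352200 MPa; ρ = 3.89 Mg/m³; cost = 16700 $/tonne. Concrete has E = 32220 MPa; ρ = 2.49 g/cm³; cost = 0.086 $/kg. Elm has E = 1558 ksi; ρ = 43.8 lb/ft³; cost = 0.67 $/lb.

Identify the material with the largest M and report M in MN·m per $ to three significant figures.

Putting every candidate on a common basis:
  magnesium alloy: E = 44.42 GPa, ρ = 1783 kg/m³, cost = 3.600 $/kg
  alumina ceramic: E = 352.2 GPa, ρ = 3890 kg/m³, cost = 16.70 $/kg
  concrete: E = 32.22 GPa, ρ = 2490 kg/m³, cost = 0.08600 $/kg
  elm: E = 10.74 GPa, ρ = 701.6 kg/m³, cost = 1.477 $/kg
  concrete: M = 150 MN·m per $
  elm: M = 10.4 MN·m per $
  magnesium alloy: M = 6.92 MN·m per $
  alumina ceramic: M = 5.42 MN·m per $
Concrete has the largest M.

concrete, M = 150 MN·m per $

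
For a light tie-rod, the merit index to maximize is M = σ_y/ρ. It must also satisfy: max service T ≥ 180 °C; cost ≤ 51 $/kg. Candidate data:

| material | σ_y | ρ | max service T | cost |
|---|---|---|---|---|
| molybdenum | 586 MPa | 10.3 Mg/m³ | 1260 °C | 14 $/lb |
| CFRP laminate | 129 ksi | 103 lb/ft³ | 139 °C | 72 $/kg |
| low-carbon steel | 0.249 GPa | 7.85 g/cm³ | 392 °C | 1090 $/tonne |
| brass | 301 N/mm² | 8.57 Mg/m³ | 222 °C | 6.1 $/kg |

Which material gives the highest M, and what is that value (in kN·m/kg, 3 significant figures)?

Screen on constraints: max service T ≥ 180 °C; cost ≤ 51 $/kg. Survivors: molybdenum, low-carbon steel, brass.
Normalizing units and computing the index:
  molybdenum: σ_y = 586.0 MPa, ρ = 10300 kg/m³
  low-carbon steel: σ_y = 249.0 MPa, ρ = 7850 kg/m³
  brass: σ_y = 301.0 MPa, ρ = 8570 kg/m³
  molybdenum: M = 56.9 kN·m/kg
  brass: M = 35.1 kN·m/kg
  low-carbon steel: M = 31.7 kN·m/kg
Molybdenum has the largest M.

molybdenum, M = 56.9 kN·m/kg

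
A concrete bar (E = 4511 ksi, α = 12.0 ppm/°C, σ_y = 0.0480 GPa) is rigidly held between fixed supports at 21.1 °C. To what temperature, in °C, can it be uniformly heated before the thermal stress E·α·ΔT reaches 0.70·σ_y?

111 °C

E = 4511 ksi = 31.10 GPa.
σ_y = 0.0480 GPa = 48.00 MPa.
E·α·ΔT = 33.60 MPa ⇒ ΔT = 33.60 / (31.10×10³ × 12.0×10⁻⁶) = 90.03 K.
T = 21.1 + 90.03 = 111.1 °C.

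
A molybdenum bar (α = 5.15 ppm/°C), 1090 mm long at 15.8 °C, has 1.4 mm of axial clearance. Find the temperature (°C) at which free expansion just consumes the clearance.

265 °C

α·L₀·ΔT = 1.4 mm ⇒ ΔT = 1.4 / (5.15×10⁻⁶ × 1090.0) = 249.4 K.
T = 15.8 + 249.4 = 265.2 °C.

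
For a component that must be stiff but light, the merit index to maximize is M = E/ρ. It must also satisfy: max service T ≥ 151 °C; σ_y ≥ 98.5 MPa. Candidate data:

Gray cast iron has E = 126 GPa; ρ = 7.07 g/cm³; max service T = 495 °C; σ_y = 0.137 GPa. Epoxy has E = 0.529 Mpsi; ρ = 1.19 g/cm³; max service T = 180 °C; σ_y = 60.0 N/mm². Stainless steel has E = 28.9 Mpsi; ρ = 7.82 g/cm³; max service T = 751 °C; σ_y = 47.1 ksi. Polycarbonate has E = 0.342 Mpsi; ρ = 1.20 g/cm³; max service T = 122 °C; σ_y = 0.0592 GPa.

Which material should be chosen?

Screen on constraints: max service T ≥ 151 °C; σ_y ≥ 98.5 MPa. Survivors: gray cast iron, stainless steel.
In SI units:
  gray cast iron: E = 126.0 GPa, ρ = 7070 kg/m³
  stainless steel: E = 199.3 GPa, ρ = 7820 kg/m³
  stainless steel: M = 25.5 MN·m/kg
  gray cast iron: M = 17.8 MN·m/kg
Highest index: stainless steel.

stainless steel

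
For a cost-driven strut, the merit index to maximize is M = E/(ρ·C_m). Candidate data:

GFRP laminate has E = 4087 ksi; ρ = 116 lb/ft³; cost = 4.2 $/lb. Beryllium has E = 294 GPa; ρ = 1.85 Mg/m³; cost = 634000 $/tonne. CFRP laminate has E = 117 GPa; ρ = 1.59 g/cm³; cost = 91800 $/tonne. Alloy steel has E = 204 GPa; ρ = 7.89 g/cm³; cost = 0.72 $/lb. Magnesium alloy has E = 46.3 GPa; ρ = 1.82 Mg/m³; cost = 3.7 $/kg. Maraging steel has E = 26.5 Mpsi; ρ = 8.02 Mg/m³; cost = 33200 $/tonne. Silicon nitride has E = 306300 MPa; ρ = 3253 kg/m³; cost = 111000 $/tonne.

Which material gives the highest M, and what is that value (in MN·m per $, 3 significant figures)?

Normalizing units and computing the index:
  GFRP laminate: E = 28.18 GPa, ρ = 1858 kg/m³, cost = 9.259 $/kg
  beryllium: E = 294.0 GPa, ρ = 1850 kg/m³, cost = 634.0 $/kg
  CFRP laminate: E = 117.0 GPa, ρ = 1590 kg/m³, cost = 91.80 $/kg
  alloy steel: E = 204.0 GPa, ρ = 7890 kg/m³, cost = 1.587 $/kg
  magnesium alloy: E = 46.30 GPa, ρ = 1820 kg/m³, cost = 3.700 $/kg
  maraging steel: E = 182.7 GPa, ρ = 8020 kg/m³, cost = 33.20 $/kg
  silicon nitride: E = 306.3 GPa, ρ = 3253 kg/m³, cost = 111.0 $/kg
  alloy steel: M = 16.3 MN·m per $
  magnesium alloy: M = 6.88 MN·m per $
  GFRP laminate: M = 1.64 MN·m per $
  silicon nitride: M = 0.848 MN·m per $
  CFRP laminate: M = 0.802 MN·m per $
  maraging steel: M = 0.686 MN·m per $
  beryllium: M = 0.251 MN·m per $
Highest index: alloy steel.

alloy steel, M = 16.3 MN·m per $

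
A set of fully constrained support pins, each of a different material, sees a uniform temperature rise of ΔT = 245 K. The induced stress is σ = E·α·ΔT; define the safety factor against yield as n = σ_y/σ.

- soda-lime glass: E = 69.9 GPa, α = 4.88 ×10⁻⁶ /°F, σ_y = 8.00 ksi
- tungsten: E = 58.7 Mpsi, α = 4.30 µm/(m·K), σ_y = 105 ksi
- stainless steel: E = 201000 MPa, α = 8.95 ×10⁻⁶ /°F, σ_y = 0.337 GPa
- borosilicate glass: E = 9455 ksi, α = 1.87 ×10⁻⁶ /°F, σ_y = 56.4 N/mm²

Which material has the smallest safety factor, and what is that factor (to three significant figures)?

soda-lime glass, n = 0.367

Per material, after unit conversion:
  soda-lime glass: E = 69.90, α = 8.78, σ_y = 55.16 → σ = 150 MPa, n = 0.367
  tungsten: E = 404.7, α = 4.30, σ_y = 723.9 → σ = 426 MPa, n = 1.70
  stainless steel: E = 201.0, α = 16.1, σ_y = 337.0 → σ = 793 MPa, n = 0.425
  borosilicate glass: E = 65.19, α = 3.37, σ_y = 56.40 → σ = 53.8 MPa, n = 1.05
Soda-lime glass has the lowest safety factor, n = 0.367.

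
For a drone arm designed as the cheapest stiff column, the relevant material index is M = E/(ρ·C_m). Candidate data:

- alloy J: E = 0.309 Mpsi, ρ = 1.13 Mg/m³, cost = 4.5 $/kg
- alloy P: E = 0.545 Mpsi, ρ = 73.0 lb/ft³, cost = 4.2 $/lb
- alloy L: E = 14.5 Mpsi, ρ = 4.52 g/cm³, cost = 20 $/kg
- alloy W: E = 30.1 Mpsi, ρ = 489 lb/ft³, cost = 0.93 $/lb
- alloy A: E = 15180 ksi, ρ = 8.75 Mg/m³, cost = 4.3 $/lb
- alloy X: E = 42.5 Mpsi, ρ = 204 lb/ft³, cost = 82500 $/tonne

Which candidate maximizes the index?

Convert each candidate to consistent units, then evaluate M:
  alloy J: E = 2.130 GPa, ρ = 1130 kg/m³, cost = 4.500 $/kg
  alloy P: E = 3.758 GPa, ρ = 1169 kg/m³, cost = 9.259 $/kg
  alloy L: E = 99.97 GPa, ρ = 4520 kg/m³, cost = 20.00 $/kg
  alloy W: E = 207.5 GPa, ρ = 7833 kg/m³, cost = 2.050 $/kg
  alloy A: E = 104.7 GPa, ρ = 8750 kg/m³, cost = 9.480 $/kg
  alloy X: E = 293.0 GPa, ρ = 3268 kg/m³, cost = 82.50 $/kg
  alloy W: M = 12.9 MN·m per $
  alloy A: M = 1.26 MN·m per $
  alloy L: M = 1.11 MN·m per $
  alloy X: M = 1.09 MN·m per $
  alloy J: M = 0.419 MN·m per $
  alloy P: M = 0.347 MN·m per $
The maximum is for alloy W.

alloy W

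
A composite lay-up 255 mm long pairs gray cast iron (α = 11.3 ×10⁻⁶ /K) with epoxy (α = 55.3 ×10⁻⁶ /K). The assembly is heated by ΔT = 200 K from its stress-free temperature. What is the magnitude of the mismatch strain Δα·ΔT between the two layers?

8.80×10⁻³

Δα = |11.3 − 55.3|×10⁻⁶/K = 44.0×10⁻⁶/K.
Mismatch strain = Δα·ΔT = 44.0×10⁻⁶ × 200.0 = 8.80×10⁻³.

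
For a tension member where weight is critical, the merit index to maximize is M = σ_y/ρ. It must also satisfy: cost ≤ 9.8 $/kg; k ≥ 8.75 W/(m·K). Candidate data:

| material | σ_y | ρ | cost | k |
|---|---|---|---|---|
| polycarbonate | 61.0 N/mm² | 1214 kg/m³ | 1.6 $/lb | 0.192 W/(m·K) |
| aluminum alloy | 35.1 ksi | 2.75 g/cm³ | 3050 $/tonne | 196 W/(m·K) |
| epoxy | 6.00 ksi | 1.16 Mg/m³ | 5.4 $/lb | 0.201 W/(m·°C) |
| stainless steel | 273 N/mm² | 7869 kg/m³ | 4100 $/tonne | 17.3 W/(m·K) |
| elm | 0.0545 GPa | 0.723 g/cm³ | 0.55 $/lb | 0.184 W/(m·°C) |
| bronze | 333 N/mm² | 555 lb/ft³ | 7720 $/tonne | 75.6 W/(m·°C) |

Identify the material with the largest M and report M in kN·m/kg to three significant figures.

aluminum alloy, M = 88.0 kN·m/kg

Screen on constraints: cost ≤ 9.8 $/kg; k ≥ 8.75 W/(m·K). Survivors: aluminum alloy, stainless steel, bronze.
In SI units:
  aluminum alloy: σ_y = 242.0 MPa, ρ = 2750 kg/m³
  stainless steel: σ_y = 273.0 MPa, ρ = 7869 kg/m³
  bronze: σ_y = 333.0 MPa, ρ = 8890 kg/m³
  aluminum alloy: M = 88.0 kN·m/kg
  bronze: M = 37.5 kN·m/kg
  stainless steel: M = 34.7 kN·m/kg
The maximum is for aluminum alloy.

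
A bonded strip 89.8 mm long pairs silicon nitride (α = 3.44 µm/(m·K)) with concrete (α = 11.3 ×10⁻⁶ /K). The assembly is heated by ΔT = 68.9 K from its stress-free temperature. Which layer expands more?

concrete

α(silicon nitride) = 3.44×10⁻⁶/K vs α(concrete) = 11.3×10⁻⁶/K.
Higher α expands more for the same ΔT: concrete.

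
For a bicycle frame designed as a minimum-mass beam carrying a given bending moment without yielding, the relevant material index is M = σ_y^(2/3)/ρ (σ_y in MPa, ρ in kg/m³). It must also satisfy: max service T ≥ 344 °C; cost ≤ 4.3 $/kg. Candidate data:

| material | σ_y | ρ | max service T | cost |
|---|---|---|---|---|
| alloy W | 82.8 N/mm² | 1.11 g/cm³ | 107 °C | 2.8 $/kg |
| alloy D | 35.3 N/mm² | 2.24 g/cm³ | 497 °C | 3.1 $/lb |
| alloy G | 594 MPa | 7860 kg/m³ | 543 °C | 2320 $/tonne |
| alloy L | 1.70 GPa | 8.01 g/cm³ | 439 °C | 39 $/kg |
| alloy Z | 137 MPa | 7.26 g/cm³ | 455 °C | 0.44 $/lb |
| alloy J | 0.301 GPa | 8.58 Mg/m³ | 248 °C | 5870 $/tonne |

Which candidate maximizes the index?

Screen on constraints: max service T ≥ 344 °C; cost ≤ 4.3 $/kg. Survivors: alloy G, alloy Z.
Normalizing units and computing the index:
  alloy G: σ_y = 594.0 MPa, ρ = 7860 kg/m³
  alloy Z: σ_y = 137.0 MPa, ρ = 7260 kg/m³
  alloy G: M = 8.99×10⁻³
  alloy Z: M = 3.66×10⁻³
Alloy G has the largest M.

alloy G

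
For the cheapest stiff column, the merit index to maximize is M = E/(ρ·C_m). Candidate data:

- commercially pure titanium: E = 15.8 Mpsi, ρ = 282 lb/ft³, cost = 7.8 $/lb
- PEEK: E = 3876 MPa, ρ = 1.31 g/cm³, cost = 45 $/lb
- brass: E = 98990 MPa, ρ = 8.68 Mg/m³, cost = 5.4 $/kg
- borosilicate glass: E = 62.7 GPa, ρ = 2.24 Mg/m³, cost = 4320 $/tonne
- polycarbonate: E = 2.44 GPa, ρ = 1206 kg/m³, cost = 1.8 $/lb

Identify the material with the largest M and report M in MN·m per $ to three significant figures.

Convert each candidate to consistent units, then evaluate M:
  commercially pure titanium: E = 108.9 GPa, ρ = 4517 kg/m³, cost = 17.20 $/kg
  PEEK: E = 3.876 GPa, ρ = 1310 kg/m³, cost = 99.21 $/kg
  brass: E = 98.99 GPa, ρ = 8680 kg/m³, cost = 5.400 $/kg
  borosilicate glass: E = 62.70 GPa, ρ = 2240 kg/m³, cost = 4.320 $/kg
  polycarbonate: E = 2.440 GPa, ρ = 1206 kg/m³, cost = 3.968 $/kg
  borosilicate glass: M = 6.48 MN·m per $
  brass: M = 2.11 MN·m per $
  commercially pure titanium: M = 1.40 MN·m per $
  polycarbonate: M = 0.510 MN·m per $
  PEEK: M = 0.0298 MN·m per $
Highest index: borosilicate glass.

borosilicate glass, M = 6.48 MN·m per $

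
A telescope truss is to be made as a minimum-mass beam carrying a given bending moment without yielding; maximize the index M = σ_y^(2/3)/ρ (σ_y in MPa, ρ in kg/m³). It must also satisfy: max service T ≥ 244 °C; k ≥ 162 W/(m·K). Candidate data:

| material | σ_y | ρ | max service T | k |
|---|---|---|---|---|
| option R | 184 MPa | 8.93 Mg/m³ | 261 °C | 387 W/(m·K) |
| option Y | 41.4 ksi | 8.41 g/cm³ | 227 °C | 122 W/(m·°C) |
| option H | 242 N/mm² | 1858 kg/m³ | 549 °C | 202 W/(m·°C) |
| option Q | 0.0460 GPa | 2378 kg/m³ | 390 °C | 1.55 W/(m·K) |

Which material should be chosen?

Screen on constraints: max service T ≥ 244 °C; k ≥ 162 W/(m·K). Survivors: option R, option H.
After converting to SI:
  option R: σ_y = 184.0 MPa, ρ = 8930 kg/m³
  option H: σ_y = 242.0 MPa, ρ = 1858 kg/m³
  option H: M = 20.9×10⁻³
  option R: M = 3.62×10⁻³
The maximum is for option H.

option H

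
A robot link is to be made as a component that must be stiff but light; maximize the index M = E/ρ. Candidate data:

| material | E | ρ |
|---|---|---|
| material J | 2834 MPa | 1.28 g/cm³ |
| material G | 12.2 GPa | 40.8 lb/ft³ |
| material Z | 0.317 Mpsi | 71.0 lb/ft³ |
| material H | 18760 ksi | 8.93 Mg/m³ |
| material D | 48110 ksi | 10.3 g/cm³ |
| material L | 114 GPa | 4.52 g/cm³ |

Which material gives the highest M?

material D

Normalizing units and computing the index:
  material J: E = 2.834 GPa, ρ = 1280 kg/m³
  material G: E = 12.20 GPa, ρ = 653.6 kg/m³
  material Z: E = 2.186 GPa, ρ = 1137 kg/m³
  material H: E = 129.3 GPa, ρ = 8930 kg/m³
  material D: E = 331.7 GPa, ρ = 10300 kg/m³
  material L: E = 114.0 GPa, ρ = 4520 kg/m³
  material D: M = 32.2 MN·m/kg
  material L: M = 25.2 MN·m/kg
  material G: M = 18.7 MN·m/kg
  material H: M = 14.5 MN·m/kg
  material J: M = 2.21 MN·m/kg
  material Z: M = 1.92 MN·m/kg
Highest index: material D.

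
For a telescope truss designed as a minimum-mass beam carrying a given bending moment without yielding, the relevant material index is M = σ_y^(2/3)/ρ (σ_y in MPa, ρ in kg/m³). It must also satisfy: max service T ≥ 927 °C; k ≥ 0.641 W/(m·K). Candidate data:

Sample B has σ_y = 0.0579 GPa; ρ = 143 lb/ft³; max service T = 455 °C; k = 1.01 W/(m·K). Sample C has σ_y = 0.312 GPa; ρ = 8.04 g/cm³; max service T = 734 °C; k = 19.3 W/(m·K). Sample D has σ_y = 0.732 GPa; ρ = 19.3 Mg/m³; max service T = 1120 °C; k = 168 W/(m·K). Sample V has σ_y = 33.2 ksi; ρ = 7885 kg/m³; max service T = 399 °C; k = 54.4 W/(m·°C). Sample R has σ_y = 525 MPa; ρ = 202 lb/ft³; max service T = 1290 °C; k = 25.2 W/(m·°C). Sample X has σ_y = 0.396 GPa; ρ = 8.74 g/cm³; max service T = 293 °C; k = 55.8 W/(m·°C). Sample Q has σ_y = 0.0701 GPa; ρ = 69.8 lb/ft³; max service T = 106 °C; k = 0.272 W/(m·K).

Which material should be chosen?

Screen on constraints: max service T ≥ 927 °C; k ≥ 0.641 W/(m·K). Survivors: sample D, sample R.
Convert each candidate to consistent units, then evaluate M:
  sample D: σ_y = 732.0 MPa, ρ = 19300 kg/m³
  sample R: σ_y = 525.0 MPa, ρ = 3236 kg/m³
  sample R: M = 20.1×10⁻³
  sample D: M = 4.21×10⁻³
Sample R has the largest M.

sample R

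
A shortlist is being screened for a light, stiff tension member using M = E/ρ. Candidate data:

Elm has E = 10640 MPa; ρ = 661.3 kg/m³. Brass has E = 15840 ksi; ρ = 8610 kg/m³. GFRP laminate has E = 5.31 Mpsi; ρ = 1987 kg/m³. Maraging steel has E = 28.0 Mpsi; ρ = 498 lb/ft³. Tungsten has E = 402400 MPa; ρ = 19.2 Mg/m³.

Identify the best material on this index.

Normalizing units and computing the index:
  elm: E = 10.64 GPa, ρ = 661.3 kg/m³
  brass: E = 109.2 GPa, ρ = 8610 kg/m³
  GFRP laminate: E = 36.61 GPa, ρ = 1987 kg/m³
  maraging steel: E = 193.1 GPa, ρ = 7977 kg/m³
  tungsten: E = 402.4 GPa, ρ = 19200 kg/m³
  maraging steel: M = 24.2 MN·m/kg
  tungsten: M = 21.0 MN·m/kg
  GFRP laminate: M = 18.4 MN·m/kg
  elm: M = 16.1 MN·m/kg
  brass: M = 12.7 MN·m/kg
Maraging steel ranks first.

maraging steel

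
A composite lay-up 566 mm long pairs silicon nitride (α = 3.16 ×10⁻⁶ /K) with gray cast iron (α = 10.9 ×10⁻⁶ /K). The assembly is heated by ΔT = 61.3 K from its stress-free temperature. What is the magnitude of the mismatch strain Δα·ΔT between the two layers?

Δα = |3.16 − 10.9|×10⁻⁶/K = 7.74×10⁻⁶/K.
Mismatch strain = Δα·ΔT = 7.74×10⁻⁶ × 61.3 = 4.74×10⁻⁴.

4.74×10⁻⁴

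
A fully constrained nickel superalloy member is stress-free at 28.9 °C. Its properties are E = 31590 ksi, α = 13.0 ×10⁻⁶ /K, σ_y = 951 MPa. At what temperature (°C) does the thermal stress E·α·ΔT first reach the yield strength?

365 °C

E = 31590 ksi = 217.8 GPa.
E·α·ΔT = 951.0 MPa ⇒ ΔT = 951.0 / (217.8×10³ × 13.0×10⁻⁶) = 335.9 K.
T = 28.9 + 335.9 = 364.8 °C.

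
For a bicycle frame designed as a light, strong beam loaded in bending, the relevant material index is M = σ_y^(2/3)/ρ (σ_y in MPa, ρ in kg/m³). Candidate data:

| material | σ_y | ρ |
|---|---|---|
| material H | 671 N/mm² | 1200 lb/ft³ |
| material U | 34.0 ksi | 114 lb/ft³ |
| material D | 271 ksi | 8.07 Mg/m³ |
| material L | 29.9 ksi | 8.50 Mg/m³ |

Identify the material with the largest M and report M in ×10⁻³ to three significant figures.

material U, M = 20.8×10⁻³

Putting every candidate on a common basis:
  material H: σ_y = 671.0 MPa, ρ = 19220 kg/m³
  material U: σ_y = 234.4 MPa, ρ = 1826 kg/m³
  material D: σ_y = 1868 MPa, ρ = 8070 kg/m³
  material L: σ_y = 206.2 MPa, ρ = 8500 kg/m³
  material U: M = 20.8×10⁻³
  material D: M = 18.8×10⁻³
  material L: M = 4.11×10⁻³
  material H: M = 3.99×10⁻³
Material U has the largest M.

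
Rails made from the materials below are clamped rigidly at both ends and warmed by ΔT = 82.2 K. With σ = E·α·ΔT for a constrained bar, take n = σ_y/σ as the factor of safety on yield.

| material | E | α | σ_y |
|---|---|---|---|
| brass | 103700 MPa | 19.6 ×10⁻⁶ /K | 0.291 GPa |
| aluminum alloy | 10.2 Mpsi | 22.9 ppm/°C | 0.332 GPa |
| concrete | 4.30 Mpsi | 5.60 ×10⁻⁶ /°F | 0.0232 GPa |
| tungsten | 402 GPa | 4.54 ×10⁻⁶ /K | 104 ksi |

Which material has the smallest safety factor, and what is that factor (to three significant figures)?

Converting E to GPa, α to ×10⁻⁶/K, σ_y to MPa, then σ and n for each:
  brass: E = 103.7, α = 19.6, σ_y = 291.0 → σ = 167 MPa, n = 1.74
  aluminum alloy: E = 70.33, α = 22.9, σ_y = 332.0 → σ = 132 MPa, n = 2.51
  concrete: E = 29.65, α = 10.1, σ_y = 23.20 → σ = 24.6 MPa, n = 0.944
  tungsten: E = 402.0, α = 4.54, σ_y = 717.1 → σ = 150 MPa, n = 4.78
Concrete has the lowest safety factor, n = 0.944.

concrete, n = 0.944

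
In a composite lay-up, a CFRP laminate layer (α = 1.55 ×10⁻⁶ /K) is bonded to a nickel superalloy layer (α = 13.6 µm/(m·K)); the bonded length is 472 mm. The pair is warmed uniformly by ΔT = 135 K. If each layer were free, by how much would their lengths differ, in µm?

Δα = |1.55 − 13.6|×10⁻⁶/K = 12.0×10⁻⁶/K.
ΔL_mismatch = Δα·L·ΔT = 12.0×10⁻⁶ × 472.0 mm × 135.0 K = 768 µm.

768 µm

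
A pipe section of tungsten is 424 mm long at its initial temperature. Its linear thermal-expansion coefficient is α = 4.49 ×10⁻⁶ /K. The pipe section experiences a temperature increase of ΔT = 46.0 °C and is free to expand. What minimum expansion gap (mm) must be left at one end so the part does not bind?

ΔL = α·L₀·ΔT = 4.49×10⁻⁶ × 424 mm × 46.00 K = 0.0876 mm.

0.0876 mm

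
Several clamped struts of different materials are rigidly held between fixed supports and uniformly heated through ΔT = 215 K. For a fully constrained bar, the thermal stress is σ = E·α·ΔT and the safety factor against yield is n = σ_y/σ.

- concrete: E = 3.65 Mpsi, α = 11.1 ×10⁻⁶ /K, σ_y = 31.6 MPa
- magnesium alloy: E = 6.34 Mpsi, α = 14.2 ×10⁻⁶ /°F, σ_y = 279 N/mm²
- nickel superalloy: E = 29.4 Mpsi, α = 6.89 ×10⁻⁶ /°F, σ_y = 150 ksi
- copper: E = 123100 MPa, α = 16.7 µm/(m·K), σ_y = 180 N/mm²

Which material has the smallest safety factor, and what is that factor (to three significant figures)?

Per material, after unit conversion:
  concrete: E = 25.17, α = 11.1, σ_y = 31.60 → σ = 60.1 MPa, n = 0.526
  magnesium alloy: E = 43.71, α = 25.6, σ_y = 279.0 → σ = 240 MPa, n = 1.16
  nickel superalloy: E = 202.7, α = 12.4, σ_y = 1034 → σ = 541 MPa, n = 1.91
  copper: E = 123.1, α = 16.7, σ_y = 180.0 → σ = 442 MPa, n = 0.407
Smallest n: copper with n = 0.407.

copper, n = 0.407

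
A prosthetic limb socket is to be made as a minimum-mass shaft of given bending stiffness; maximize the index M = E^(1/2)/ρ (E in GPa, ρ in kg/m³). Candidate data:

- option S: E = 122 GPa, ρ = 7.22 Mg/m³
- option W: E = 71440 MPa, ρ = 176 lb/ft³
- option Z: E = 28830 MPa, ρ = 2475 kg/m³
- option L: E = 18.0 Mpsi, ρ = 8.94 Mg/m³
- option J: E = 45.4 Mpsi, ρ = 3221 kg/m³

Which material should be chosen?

In SI units:
  option S: E = 122.0 GPa, ρ = 7220 kg/m³
  option W: E = 71.44 GPa, ρ = 2819 kg/m³
  option Z: E = 28.83 GPa, ρ = 2475 kg/m³
  option L: E = 124.1 GPa, ρ = 8940 kg/m³
  option J: E = 313.0 GPa, ρ = 3221 kg/m³
  option J: M = 5.49×10⁻³
  option W: M = 3.00×10⁻³
  option Z: M = 2.17×10⁻³
  option S: M = 1.53×10⁻³
  option L: M = 1.25×10⁻³
Highest index: option J.

option J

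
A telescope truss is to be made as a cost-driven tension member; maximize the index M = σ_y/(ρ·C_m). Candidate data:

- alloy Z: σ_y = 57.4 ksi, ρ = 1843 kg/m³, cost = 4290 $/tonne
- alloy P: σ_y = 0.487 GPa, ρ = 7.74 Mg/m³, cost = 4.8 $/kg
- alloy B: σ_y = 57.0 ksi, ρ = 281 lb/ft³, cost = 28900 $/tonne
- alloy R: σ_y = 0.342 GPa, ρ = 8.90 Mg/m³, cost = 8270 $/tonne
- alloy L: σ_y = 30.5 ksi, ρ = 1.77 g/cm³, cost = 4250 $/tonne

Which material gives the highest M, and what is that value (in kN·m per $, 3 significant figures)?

alloy Z, M = 50.1 kN·m per $

In SI units:
  alloy Z: σ_y = 395.8 MPa, ρ = 1843 kg/m³, cost = 4.290 $/kg
  alloy P: σ_y = 487.0 MPa, ρ = 7740 kg/m³, cost = 4.800 $/kg
  alloy B: σ_y = 393.0 MPa, ρ = 4501 kg/m³, cost = 28.90 $/kg
  alloy R: σ_y = 342.0 MPa, ρ = 8900 kg/m³, cost = 8.270 $/kg
  alloy L: σ_y = 210.3 MPa, ρ = 1770 kg/m³, cost = 4.250 $/kg
  alloy Z: M = 50.1 kN·m per $
  alloy L: M = 28.0 kN·m per $
  alloy P: M = 13.1 kN·m per $
  alloy R: M = 4.65 kN·m per $
  alloy B: M = 3.02 kN·m per $
Highest index: alloy Z.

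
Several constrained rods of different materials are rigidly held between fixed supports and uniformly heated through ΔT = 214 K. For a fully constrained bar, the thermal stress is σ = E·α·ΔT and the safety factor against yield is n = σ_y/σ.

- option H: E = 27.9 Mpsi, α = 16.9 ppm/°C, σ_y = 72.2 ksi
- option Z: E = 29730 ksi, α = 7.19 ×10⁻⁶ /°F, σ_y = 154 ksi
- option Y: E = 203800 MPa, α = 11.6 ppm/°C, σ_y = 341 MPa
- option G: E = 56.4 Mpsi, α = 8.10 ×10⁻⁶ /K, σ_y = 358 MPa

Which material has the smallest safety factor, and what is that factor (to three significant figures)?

option G, n = 0.531

With everything in SI (GPa, ×10⁻⁶/K, MPa):
  option H: E = 192.4, α = 16.9, σ_y = 497.8 → σ = 696 MPa, n = 0.716
  option Z: E = 205.0, α = 12.9, σ_y = 1062 → σ = 568 MPa, n = 1.87
  option Y: E = 203.8, α = 11.6, σ_y = 341.0 → σ = 506 MPa, n = 0.674
  option G: E = 388.9, α = 8.10, σ_y = 358.0 → σ = 674 MPa, n = 0.531
The minimum is option G at n = 0.531.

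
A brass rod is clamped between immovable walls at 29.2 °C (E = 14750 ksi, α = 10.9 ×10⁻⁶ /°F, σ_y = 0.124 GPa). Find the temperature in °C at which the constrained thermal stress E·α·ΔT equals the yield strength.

E = 14750 ksi = 101.7 GPa.
α = 10.9×10⁻⁶/°F × 9/5 = 19.6×10⁻⁶/K.
σ_y = 0.124 GPa = 124.0 MPa.
E·α·ΔT = 124.0 MPa ⇒ ΔT = 124.0 / (101.7×10³ × 19.6×10⁻⁶) = 62.15 K.
T = 29.2 + 62.15 = 91.35 °C.

91.3 °C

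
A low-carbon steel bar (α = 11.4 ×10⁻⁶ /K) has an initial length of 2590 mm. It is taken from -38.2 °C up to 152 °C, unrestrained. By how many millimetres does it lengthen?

5.62 mm

ΔT = 152 − (-38.2) = 190.2 K.
ΔL = α·L₀·ΔT = 11.4×10⁻⁶ × 2590 mm × 190.2 K = 5.62 mm.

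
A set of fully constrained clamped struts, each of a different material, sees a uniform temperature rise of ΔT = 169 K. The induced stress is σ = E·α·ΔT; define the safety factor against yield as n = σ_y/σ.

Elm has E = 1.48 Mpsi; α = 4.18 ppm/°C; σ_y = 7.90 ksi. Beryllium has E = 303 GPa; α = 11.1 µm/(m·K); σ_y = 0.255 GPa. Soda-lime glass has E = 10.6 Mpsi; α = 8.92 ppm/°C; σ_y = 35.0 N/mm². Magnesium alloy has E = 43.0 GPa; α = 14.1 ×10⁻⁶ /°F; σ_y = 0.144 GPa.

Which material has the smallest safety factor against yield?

With everything in SI (GPa, ×10⁻⁶/K, MPa):
  elm: E = 10.20, α = 4.18, σ_y = 54.47 → σ = 7.21 MPa, n = 7.56
  beryllium: E = 303.0, α = 11.1, σ_y = 255.0 → σ = 568 MPa, n = 0.449
  soda-lime glass: E = 73.08, α = 8.92, σ_y = 35.00 → σ = 110 MPa, n = 0.318
  magnesium alloy: E = 43.00, α = 25.4, σ_y = 144.0 → σ = 184 MPa, n = 0.781
Smallest n: soda-lime glass with n = 0.318.

soda-lime glass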